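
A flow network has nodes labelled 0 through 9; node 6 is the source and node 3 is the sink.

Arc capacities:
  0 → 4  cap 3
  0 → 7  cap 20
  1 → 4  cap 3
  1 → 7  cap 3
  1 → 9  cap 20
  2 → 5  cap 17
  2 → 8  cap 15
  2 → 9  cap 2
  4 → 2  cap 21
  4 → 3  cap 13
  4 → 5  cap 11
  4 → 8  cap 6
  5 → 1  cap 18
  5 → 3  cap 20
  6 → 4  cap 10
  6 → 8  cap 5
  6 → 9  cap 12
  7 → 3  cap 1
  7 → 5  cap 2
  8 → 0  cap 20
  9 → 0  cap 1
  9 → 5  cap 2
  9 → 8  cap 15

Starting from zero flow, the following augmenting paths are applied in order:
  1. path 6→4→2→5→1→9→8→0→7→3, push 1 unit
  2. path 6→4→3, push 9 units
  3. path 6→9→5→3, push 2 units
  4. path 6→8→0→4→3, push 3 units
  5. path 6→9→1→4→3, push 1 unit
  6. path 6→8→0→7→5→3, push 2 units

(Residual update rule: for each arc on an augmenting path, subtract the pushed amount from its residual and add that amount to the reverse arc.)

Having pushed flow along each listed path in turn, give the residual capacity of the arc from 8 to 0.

Residual capacity of (8,0): 14

after path 1 (6→4→2→5→1→9→8→0→7→3, push 1): res(8,0)=19
after path 2 (6→4→3, push 9): res(8,0)=19
after path 3 (6→9→5→3, push 2): res(8,0)=19
after path 4 (6→8→0→4→3, push 3): res(8,0)=16
after path 5 (6→9→1→4→3, push 1): res(8,0)=16
after path 6 (6→8→0→7→5→3, push 2): res(8,0)=14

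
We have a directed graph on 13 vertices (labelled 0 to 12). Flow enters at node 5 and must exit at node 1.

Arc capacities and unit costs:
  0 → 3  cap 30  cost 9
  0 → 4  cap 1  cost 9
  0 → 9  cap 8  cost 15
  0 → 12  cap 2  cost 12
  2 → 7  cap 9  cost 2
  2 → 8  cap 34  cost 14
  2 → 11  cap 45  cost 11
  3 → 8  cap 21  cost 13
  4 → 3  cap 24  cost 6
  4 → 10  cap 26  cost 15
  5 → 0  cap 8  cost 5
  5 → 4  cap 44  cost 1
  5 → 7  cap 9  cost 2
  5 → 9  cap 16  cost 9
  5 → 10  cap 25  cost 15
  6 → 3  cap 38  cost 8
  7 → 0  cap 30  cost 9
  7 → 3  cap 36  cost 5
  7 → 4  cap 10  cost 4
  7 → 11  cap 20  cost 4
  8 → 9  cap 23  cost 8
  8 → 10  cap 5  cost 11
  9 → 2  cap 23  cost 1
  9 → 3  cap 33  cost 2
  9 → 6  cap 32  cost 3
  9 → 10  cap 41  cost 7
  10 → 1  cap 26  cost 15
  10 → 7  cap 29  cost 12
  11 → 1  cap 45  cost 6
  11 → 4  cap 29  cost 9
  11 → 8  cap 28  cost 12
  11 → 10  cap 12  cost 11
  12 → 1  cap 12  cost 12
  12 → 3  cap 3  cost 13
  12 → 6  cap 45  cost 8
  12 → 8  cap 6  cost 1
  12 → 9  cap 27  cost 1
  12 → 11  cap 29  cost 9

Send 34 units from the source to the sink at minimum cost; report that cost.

shortest-cost path #1: 5→7→11→1 push 9 @ unit cost 12 (adds 108)
shortest-cost path #2: 5→9→2→7→11→1 push 9 @ unit cost 22 (adds 198)
shortest-cost path #3: 5→9→2→11→1 push 7 @ unit cost 27 (adds 189)
shortest-cost path #4: 5→0→12→1 push 2 @ unit cost 29 (adds 58)
shortest-cost path #5: 5→10→1 push 7 @ unit cost 30 (adds 210)
total cost = 763

Minimum cost for 34 units: 763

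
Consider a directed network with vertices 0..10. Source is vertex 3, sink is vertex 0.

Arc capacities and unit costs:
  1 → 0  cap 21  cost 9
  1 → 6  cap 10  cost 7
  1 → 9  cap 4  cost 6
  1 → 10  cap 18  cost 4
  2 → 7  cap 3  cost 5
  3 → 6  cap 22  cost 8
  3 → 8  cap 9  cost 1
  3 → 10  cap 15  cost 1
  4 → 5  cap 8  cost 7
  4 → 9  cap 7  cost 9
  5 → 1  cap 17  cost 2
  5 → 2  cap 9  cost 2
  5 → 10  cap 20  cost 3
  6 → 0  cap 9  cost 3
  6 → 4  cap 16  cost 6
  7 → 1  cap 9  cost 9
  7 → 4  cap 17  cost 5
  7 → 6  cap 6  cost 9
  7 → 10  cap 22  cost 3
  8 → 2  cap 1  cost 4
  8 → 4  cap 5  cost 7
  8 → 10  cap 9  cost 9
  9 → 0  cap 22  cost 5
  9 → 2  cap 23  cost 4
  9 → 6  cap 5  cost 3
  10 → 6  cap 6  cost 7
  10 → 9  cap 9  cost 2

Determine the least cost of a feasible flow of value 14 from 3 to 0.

shortest-cost path #1: 3→10→9→0 push 9 @ unit cost 8 (adds 72)
shortest-cost path #2: 3→6→0 push 5 @ unit cost 11 (adds 55)
total cost = 127

Minimum cost for 14 units: 127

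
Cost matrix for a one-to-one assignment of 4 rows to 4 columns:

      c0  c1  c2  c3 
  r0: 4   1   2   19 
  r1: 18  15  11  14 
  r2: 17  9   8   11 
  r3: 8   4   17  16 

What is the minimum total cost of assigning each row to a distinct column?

one of 2 optimal assignments: row0→col0 (cost 4), row1→col2 (cost 11), row2→col3 (cost 11), row3→col1 (cost 4)
total = 4 + 11 + 11 + 4 = 30

Minimum assignment cost: 30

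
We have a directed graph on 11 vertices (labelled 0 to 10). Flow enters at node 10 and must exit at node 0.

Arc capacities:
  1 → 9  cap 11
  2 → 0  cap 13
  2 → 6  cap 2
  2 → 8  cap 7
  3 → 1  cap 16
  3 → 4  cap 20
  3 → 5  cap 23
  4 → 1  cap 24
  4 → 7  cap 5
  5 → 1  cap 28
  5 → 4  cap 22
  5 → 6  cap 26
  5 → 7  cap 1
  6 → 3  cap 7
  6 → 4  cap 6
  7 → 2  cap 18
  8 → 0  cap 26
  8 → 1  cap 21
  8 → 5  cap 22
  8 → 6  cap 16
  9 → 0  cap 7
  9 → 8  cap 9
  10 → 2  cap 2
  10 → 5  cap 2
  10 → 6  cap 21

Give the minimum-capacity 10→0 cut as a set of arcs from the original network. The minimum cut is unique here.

Min-cut arcs: {(6,3), (6,4), (10,2), (10,5)} (total capacity 17)

augment #1: 10→2→0 push 2
augment #2: 10→5→1→9→0 push 2
augment #3: 10→6→3→1→9→0 push 5
augment #4: 10→6→4→7→2→0 push 5
augment #5: 10→6→3→1→9→8→0 push 2
augment #6: 10→6→4→1→9→8→0 push 1
max flow = 17; residual-reachable set from 10 gives S-side
cut edges (S→T): {(6,3), (6,4), (10,2), (10,5)} total cap 17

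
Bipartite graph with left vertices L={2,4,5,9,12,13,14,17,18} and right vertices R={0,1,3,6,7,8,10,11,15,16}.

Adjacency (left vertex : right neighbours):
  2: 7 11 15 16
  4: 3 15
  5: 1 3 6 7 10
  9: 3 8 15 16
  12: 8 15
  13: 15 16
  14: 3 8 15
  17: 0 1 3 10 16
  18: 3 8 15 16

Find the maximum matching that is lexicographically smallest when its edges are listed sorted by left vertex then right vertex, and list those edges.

Lex-smallest maximum matching: {(2,7), (4,3), (5,1), (9,8), (12,15), (13,16), (17,0)}

|M| = 7 (so the lex-smallest maximum matching has 7 edges)
process left vertices in ascending order; for each, take the smallest-labelled available neighbour that still permits 7 edges overall, or leave it unmatched if none does
lex-smallest matching: {2-7, 4-3, 5-1, 9-8, 12-15, 13-16, 17-0}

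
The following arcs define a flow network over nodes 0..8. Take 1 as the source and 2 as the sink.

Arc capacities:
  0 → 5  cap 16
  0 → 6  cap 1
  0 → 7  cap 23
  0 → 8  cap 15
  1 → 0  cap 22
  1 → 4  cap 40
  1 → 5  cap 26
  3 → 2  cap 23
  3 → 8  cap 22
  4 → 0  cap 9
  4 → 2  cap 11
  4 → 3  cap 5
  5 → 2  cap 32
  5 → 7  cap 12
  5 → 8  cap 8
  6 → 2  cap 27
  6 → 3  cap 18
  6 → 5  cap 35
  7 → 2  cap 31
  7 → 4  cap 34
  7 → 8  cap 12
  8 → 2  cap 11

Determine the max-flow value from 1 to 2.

augment #1: 1→4→2 bottleneck 11, total now 11
augment #2: 1→5→2 bottleneck 26, total now 37
augment #3: 1→0→5→2 bottleneck 6, total now 43
augment #4: 1→0→6→2 bottleneck 1, total now 44
augment #5: 1→0→7→2 bottleneck 15, total now 59
augment #6: 1→4→3→2 bottleneck 5, total now 64
augment #7: 1→4→0→7→2 bottleneck 8, total now 72
augment #8: 1→4→0→8→2 bottleneck 1, total now 73

Maximum flow value: 73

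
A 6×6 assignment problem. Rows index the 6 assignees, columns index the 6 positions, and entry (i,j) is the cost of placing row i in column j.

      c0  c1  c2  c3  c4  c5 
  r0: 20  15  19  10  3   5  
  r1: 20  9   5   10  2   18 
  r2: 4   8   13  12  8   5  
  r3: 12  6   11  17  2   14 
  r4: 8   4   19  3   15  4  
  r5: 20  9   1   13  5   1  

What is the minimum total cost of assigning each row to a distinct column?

Minimum assignment cost: 21

optimal assignment: row0→col5 (cost 5), row1→col4 (cost 2), row2→col0 (cost 4), row3→col1 (cost 6), row4→col3 (cost 3), row5→col2 (cost 1)
total = 5 + 2 + 4 + 6 + 3 + 1 = 21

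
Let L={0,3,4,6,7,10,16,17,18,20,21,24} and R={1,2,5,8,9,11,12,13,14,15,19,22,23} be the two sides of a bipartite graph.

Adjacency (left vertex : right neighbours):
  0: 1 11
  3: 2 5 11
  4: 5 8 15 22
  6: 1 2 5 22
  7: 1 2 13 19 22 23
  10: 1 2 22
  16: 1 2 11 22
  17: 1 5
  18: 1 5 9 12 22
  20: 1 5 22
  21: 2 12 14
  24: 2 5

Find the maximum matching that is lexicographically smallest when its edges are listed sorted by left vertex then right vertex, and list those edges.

|M| = 9 (so the lex-smallest maximum matching has 9 edges)
process left vertices in ascending order; for each, take the smallest-labelled available neighbour that still permits 9 edges overall, or leave it unmatched if none does
lex-smallest matching: {0-1, 3-2, 4-8, 6-5, 7-13, 10-22, 16-11, 18-9, 21-12}

Lex-smallest maximum matching: {(0,1), (3,2), (4,8), (6,5), (7,13), (10,22), (16,11), (18,9), (21,12)}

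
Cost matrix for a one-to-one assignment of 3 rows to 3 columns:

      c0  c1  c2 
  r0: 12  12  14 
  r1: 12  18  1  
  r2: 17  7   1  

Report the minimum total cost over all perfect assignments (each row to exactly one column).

Minimum assignment cost: 20

optimal assignment: row0→col0 (cost 12), row1→col2 (cost 1), row2→col1 (cost 7)
total = 12 + 1 + 7 = 20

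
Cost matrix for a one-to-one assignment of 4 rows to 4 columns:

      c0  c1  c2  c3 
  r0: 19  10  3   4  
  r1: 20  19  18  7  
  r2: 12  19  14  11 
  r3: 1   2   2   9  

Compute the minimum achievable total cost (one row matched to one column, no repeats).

Minimum assignment cost: 24

optimal assignment: row0→col2 (cost 3), row1→col3 (cost 7), row2→col0 (cost 12), row3→col1 (cost 2)
total = 3 + 7 + 12 + 2 = 24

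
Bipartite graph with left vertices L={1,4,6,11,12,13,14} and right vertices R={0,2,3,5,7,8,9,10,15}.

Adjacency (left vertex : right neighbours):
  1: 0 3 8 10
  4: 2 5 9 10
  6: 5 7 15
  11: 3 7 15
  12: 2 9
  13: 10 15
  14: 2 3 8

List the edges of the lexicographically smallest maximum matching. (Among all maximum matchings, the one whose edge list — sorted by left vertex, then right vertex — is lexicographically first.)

|M| = 7 (so the lex-smallest maximum matching has 7 edges)
process left vertices in ascending order; for each, take the smallest-labelled available neighbour that still permits 7 edges overall, or leave it unmatched if none does
lex-smallest matching: {1-0, 4-2, 6-5, 11-3, 12-9, 13-10, 14-8}

Lex-smallest maximum matching: {(1,0), (4,2), (6,5), (11,3), (12,9), (13,10), (14,8)}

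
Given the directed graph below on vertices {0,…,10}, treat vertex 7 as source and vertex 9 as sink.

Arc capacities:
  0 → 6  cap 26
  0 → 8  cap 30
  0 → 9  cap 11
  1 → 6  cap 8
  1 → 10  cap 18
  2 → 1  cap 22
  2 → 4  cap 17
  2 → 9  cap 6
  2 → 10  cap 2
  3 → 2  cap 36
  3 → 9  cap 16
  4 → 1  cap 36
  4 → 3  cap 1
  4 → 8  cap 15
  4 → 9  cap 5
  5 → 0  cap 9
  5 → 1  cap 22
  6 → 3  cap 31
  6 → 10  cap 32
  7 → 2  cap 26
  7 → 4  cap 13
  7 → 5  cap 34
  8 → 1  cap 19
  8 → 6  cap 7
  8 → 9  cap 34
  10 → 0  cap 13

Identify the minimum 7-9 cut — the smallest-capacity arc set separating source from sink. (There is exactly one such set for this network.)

augment #1: 7→2→9 push 6
augment #2: 7→4→9 push 5
augment #3: 7→4→3→9 push 1
augment #4: 7→4→8→9 push 7
augment #5: 7→5→0→9 push 9
augment #6: 7→2→4→8→9 push 8
augment #7: 7→2→10→0→9 push 2
augment #8: 7→2→1→6→3→9 push 8
augment #9: 7→2→1→10→0→8→9 push 2
augment #10: 7→5→1→10→0→8→9 push 9
max flow = 57; residual-reachable set from 7 gives S-side
cut edges (S→T): {(1,6), (2,9), (4,3), (4,8), (4,9), (5,0), (10,0)} total cap 57

Min-cut arcs: {(1,6), (2,9), (4,3), (4,8), (4,9), (5,0), (10,0)} (total capacity 57)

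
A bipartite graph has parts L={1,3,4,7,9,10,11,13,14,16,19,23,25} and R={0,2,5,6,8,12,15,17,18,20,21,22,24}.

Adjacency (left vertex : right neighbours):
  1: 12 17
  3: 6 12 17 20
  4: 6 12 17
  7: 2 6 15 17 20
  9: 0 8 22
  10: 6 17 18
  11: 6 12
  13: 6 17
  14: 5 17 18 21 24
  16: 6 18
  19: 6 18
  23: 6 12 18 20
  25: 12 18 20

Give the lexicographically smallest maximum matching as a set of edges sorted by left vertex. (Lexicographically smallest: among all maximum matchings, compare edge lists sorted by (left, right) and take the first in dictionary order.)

Lex-smallest maximum matching: {(1,12), (3,6), (4,17), (7,2), (9,0), (10,18), (14,5), (23,20)}

|M| = 8 (so the lex-smallest maximum matching has 8 edges)
process left vertices in ascending order; for each, take the smallest-labelled available neighbour that still permits 8 edges overall, or leave it unmatched if none does
lex-smallest matching: {1-12, 3-6, 4-17, 7-2, 9-0, 10-18, 14-5, 23-20}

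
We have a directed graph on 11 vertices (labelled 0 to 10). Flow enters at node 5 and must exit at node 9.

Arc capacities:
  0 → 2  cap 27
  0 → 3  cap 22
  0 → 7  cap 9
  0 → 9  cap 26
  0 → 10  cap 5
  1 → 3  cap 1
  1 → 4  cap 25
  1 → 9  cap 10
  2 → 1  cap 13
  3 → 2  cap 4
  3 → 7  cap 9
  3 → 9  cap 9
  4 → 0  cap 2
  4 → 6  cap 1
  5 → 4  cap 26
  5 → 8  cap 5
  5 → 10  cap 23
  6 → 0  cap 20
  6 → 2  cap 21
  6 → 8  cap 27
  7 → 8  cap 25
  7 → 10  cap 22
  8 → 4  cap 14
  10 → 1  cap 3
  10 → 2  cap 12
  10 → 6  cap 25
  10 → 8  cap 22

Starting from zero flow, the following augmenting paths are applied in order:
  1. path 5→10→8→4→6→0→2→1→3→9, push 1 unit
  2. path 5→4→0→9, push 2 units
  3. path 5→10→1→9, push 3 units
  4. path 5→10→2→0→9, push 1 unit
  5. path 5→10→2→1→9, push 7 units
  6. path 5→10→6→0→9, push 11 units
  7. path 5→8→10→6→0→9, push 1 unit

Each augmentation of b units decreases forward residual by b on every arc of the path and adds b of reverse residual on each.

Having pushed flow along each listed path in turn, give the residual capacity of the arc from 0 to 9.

after path 1 (5→10→8→4→6→0→2→1→3→9, push 1): res(0,9)=26
after path 2 (5→4→0→9, push 2): res(0,9)=24
after path 3 (5→10→1→9, push 3): res(0,9)=24
after path 4 (5→10→2→0→9, push 1): res(0,9)=23
after path 5 (5→10→2→1→9, push 7): res(0,9)=23
after path 6 (5→10→6→0→9, push 11): res(0,9)=12
after path 7 (5→8→10→6→0→9, push 1): res(0,9)=11

Residual capacity of (0,9): 11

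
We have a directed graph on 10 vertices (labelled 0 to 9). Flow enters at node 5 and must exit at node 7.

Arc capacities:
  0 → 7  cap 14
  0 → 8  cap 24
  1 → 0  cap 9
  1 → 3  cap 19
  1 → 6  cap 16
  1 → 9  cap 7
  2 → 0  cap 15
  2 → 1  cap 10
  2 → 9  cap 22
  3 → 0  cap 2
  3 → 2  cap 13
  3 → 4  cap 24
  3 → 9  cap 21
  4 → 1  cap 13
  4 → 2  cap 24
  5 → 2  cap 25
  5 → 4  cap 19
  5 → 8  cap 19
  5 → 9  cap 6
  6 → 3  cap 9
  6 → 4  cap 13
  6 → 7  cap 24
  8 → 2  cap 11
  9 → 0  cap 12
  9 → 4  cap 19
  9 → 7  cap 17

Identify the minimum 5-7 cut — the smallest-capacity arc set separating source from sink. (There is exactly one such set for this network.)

augment #1: 5→9→7 push 6
augment #2: 5→2→0→7 push 14
augment #3: 5→2→9→7 push 11
augment #4: 5→4→1→6→7 push 13
augment #5: 5→4→2→1→6→7 push 3
max flow = 47; residual-reachable set from 5 gives S-side
cut edges (S→T): {(0,7), (1,6), (9,7)} total cap 47

Min-cut arcs: {(0,7), (1,6), (9,7)} (total capacity 47)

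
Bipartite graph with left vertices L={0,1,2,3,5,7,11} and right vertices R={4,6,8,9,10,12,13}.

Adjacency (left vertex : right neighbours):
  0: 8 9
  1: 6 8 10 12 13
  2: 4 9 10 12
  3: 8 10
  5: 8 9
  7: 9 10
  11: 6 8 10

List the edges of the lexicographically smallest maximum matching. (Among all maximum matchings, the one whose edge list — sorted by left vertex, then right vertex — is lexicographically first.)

Lex-smallest maximum matching: {(0,8), (1,12), (2,4), (3,10), (5,9), (11,6)}

|M| = 6 (so the lex-smallest maximum matching has 6 edges)
process left vertices in ascending order; for each, take the smallest-labelled available neighbour that still permits 6 edges overall, or leave it unmatched if none does
lex-smallest matching: {0-8, 1-12, 2-4, 3-10, 5-9, 11-6}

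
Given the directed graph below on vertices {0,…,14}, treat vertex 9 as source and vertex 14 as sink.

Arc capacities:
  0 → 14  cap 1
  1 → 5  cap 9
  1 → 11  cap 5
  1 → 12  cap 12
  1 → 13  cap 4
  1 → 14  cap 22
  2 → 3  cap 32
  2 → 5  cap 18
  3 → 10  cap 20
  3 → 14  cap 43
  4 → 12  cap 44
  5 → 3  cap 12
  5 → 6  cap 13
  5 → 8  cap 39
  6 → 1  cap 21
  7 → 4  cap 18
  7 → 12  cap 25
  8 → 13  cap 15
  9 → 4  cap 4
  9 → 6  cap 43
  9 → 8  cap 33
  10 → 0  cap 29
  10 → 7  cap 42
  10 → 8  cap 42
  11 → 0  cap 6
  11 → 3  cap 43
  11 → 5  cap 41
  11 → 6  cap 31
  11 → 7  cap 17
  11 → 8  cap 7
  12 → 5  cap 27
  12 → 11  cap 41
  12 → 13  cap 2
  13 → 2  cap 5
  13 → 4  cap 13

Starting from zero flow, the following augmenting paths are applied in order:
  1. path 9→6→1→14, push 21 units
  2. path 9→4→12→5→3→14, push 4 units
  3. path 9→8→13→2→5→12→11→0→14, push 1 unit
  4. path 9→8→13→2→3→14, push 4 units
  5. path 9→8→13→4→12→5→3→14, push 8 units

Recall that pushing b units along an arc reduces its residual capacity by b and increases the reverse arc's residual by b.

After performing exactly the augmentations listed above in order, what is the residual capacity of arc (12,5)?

Residual capacity of (12,5): 16

after path 1 (9→6→1→14, push 21): res(12,5)=27
after path 2 (9→4→12→5→3→14, push 4): res(12,5)=23
after path 3 (9→8→13→2→5→12→11→0→14, push 1): res(12,5)=24
after path 4 (9→8→13→2→3→14, push 4): res(12,5)=24
after path 5 (9→8→13→4→12→5→3→14, push 8): res(12,5)=16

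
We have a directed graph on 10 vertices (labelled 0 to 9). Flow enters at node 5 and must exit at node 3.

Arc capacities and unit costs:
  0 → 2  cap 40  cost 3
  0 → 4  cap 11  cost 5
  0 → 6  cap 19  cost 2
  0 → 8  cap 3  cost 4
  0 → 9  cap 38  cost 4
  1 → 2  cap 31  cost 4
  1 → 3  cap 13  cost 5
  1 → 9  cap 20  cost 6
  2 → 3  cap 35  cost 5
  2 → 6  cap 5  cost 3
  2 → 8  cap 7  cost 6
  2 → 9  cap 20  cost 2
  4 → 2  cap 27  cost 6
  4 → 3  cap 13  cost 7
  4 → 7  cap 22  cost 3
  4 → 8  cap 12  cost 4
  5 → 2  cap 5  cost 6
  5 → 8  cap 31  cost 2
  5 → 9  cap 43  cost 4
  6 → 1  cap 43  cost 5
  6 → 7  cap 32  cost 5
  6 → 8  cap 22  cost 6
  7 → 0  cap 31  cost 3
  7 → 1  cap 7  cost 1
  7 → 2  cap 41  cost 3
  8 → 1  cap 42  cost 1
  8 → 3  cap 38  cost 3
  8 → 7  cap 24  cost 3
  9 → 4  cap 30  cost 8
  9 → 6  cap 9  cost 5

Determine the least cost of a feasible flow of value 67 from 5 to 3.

Minimum cost for 67 units: 803

shortest-cost path #1: 5→8→3 push 31 @ unit cost 5 (adds 155)
shortest-cost path #2: 5→2→3 push 5 @ unit cost 11 (adds 55)
shortest-cost path #3: 5→9→6→8→3 push 7 @ unit cost 18 (adds 126)
shortest-cost path #4: 5→9→4→3 push 13 @ unit cost 19 (adds 247)
shortest-cost path #5: 5→9→6→1→3 push 2 @ unit cost 19 (adds 38)
shortest-cost path #6: 5→9→4→8→6→1→3 push 7 @ unit cost 20 (adds 140)
shortest-cost path #7: 5→9→4→7→1→3 push 2 @ unit cost 21 (adds 42)
total cost = 803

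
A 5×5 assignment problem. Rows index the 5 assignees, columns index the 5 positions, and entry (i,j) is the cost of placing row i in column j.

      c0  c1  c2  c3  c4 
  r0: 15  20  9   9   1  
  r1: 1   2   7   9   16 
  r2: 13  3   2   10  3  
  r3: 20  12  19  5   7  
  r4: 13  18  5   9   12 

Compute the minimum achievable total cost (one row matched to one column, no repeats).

optimal assignment: row0→col4 (cost 1), row1→col0 (cost 1), row2→col1 (cost 3), row3→col3 (cost 5), row4→col2 (cost 5)
total = 1 + 1 + 3 + 5 + 5 = 15

Minimum assignment cost: 15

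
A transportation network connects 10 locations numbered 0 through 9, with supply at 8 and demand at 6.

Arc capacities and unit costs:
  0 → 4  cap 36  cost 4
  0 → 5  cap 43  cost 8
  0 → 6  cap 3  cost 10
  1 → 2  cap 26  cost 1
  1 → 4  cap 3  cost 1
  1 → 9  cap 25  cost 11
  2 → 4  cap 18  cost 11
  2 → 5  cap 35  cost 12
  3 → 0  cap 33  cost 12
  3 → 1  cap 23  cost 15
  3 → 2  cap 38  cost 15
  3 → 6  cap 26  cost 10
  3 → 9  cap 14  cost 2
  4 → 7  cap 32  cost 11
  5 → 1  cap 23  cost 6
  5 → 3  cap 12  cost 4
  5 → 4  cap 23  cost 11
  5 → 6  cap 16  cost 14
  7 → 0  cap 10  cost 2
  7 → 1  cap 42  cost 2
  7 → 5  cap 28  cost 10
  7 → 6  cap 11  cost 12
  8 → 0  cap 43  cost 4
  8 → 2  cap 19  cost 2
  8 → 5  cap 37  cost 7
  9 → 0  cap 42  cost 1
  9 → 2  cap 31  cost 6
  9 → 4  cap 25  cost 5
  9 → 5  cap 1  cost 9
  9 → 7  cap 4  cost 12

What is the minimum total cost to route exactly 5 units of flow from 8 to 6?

Minimum cost for 5 units: 84

shortest-cost path #1: 8→0→6 push 3 @ unit cost 14 (adds 42)
shortest-cost path #2: 8→5→6 push 2 @ unit cost 21 (adds 42)
total cost = 84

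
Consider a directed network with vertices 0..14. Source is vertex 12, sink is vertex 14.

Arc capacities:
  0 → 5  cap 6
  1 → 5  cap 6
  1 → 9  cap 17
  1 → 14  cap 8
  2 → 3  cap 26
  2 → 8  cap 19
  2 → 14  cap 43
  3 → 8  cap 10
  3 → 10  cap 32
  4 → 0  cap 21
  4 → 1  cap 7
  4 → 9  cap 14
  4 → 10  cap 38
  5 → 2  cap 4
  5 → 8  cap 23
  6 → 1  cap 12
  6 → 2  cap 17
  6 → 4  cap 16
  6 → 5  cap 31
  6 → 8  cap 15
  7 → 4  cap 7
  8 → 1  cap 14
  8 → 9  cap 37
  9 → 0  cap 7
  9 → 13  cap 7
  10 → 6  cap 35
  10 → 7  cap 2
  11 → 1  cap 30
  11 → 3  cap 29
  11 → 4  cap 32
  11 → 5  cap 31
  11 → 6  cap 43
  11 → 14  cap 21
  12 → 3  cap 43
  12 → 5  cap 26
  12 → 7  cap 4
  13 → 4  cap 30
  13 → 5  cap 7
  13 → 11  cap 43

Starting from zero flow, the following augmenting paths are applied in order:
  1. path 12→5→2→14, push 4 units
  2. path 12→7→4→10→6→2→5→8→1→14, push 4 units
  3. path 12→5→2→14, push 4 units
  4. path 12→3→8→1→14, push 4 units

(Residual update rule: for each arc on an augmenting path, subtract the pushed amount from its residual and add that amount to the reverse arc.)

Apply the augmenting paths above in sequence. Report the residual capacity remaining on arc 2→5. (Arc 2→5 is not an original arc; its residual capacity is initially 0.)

after path 1 (12→5→2→14, push 4): res(2,5)=4
after path 2 (12→7→4→10→6→2→5→8→1→14, push 4): res(2,5)=0
after path 3 (12→5→2→14, push 4): res(2,5)=4
after path 4 (12→3→8→1→14, push 4): res(2,5)=4

Residual capacity of (2,5): 4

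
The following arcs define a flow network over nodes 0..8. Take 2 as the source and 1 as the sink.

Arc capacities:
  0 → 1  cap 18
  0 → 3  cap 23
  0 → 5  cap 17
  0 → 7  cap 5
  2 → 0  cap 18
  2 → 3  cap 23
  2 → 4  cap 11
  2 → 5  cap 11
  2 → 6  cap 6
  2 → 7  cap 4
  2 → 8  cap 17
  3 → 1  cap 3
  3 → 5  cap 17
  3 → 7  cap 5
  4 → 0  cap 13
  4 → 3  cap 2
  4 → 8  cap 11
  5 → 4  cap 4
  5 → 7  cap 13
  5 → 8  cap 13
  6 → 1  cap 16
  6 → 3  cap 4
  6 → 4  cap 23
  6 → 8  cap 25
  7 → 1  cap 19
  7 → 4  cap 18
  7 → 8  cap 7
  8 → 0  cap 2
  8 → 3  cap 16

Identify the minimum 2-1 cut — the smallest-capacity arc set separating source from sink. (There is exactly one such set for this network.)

Min-cut arcs: {(0,1), (2,6), (3,1), (7,1)} (total capacity 46)

augment #1: 2→0→1 push 18
augment #2: 2→3→1 push 3
augment #3: 2→6→1 push 6
augment #4: 2→7→1 push 4
augment #5: 2→3→7→1 push 5
augment #6: 2→5→7→1 push 10
max flow = 46; residual-reachable set from 2 gives S-side
cut edges (S→T): {(0,1), (2,6), (3,1), (7,1)} total cap 46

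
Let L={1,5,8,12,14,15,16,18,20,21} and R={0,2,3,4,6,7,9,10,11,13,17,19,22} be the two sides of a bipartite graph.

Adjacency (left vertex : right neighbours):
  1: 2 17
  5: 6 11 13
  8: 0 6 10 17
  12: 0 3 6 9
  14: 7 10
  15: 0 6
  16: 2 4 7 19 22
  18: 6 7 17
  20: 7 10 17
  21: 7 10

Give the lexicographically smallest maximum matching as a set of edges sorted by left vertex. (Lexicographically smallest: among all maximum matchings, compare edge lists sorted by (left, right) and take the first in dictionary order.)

|M| = 9 (so the lex-smallest maximum matching has 9 edges)
process left vertices in ascending order; for each, take the smallest-labelled available neighbour that still permits 9 edges overall, or leave it unmatched if none does
lex-smallest matching: {1-2, 5-11, 8-0, 12-3, 14-7, 15-6, 16-4, 18-17, 20-10}

Lex-smallest maximum matching: {(1,2), (5,11), (8,0), (12,3), (14,7), (15,6), (16,4), (18,17), (20,10)}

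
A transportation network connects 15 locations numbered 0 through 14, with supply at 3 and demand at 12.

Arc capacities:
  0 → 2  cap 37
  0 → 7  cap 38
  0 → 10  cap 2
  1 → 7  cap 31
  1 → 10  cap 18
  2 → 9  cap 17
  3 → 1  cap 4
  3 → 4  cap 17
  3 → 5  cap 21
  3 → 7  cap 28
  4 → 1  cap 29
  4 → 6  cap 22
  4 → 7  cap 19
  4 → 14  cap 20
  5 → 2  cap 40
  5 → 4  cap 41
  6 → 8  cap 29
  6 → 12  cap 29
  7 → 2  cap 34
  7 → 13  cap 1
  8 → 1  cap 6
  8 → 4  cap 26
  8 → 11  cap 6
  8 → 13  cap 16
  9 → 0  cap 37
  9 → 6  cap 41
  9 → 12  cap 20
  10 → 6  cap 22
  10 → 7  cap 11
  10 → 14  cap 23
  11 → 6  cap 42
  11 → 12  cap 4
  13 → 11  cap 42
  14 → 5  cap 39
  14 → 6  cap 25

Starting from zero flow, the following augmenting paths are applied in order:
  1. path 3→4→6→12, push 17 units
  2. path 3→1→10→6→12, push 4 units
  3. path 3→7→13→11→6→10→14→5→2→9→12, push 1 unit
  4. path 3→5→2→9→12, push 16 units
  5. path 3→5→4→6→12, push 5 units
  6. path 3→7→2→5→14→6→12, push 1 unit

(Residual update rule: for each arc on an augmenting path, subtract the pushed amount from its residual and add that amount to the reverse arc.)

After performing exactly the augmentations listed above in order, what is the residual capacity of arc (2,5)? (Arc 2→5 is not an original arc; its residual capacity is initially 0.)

Residual capacity of (2,5): 16

after path 1 (3→4→6→12, push 17): res(2,5)=0
after path 2 (3→1→10→6→12, push 4): res(2,5)=0
after path 3 (3→7→13→11→6→10→14→5→2→9→12, push 1): res(2,5)=1
after path 4 (3→5→2→9→12, push 16): res(2,5)=17
after path 5 (3→5→4→6→12, push 5): res(2,5)=17
after path 6 (3→7→2→5→14→6→12, push 1): res(2,5)=16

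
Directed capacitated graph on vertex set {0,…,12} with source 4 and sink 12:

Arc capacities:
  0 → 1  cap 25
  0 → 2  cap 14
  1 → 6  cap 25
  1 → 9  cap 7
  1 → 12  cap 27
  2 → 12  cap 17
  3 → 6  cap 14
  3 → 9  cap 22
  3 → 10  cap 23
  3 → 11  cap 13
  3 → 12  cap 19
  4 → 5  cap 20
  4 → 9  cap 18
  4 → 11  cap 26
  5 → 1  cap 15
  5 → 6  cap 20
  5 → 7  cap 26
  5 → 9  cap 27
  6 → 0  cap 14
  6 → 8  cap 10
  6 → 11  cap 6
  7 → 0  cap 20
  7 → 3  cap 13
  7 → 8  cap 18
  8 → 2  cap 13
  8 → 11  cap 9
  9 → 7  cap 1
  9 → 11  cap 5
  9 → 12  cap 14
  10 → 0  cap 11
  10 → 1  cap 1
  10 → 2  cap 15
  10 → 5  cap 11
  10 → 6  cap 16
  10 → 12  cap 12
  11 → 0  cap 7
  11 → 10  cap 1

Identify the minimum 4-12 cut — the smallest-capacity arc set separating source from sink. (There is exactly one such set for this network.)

augment #1: 4→9→12 push 14
augment #2: 4→5→1→12 push 15
augment #3: 4→11→10→12 push 1
augment #4: 4→5→7→3→12 push 5
augment #5: 4→9→7→3→12 push 1
augment #6: 4→11→0→1→12 push 7
max flow = 43; residual-reachable set from 4 gives S-side
cut edges (S→T): {(4,5), (9,7), (9,12), (11,0), (11,10)} total cap 43

Min-cut arcs: {(4,5), (9,7), (9,12), (11,0), (11,10)} (total capacity 43)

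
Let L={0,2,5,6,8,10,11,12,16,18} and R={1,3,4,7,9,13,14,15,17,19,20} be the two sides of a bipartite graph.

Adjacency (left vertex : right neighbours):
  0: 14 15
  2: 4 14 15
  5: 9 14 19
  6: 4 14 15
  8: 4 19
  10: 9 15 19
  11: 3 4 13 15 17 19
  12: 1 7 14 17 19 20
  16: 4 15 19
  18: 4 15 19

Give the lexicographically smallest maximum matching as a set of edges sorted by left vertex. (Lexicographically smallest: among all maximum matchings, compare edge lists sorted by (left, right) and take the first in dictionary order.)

|M| = 7 (so the lex-smallest maximum matching has 7 edges)
process left vertices in ascending order; for each, take the smallest-labelled available neighbour that still permits 7 edges overall, or leave it unmatched if none does
lex-smallest matching: {0-14, 2-4, 5-9, 6-15, 8-19, 11-3, 12-1}

Lex-smallest maximum matching: {(0,14), (2,4), (5,9), (6,15), (8,19), (11,3), (12,1)}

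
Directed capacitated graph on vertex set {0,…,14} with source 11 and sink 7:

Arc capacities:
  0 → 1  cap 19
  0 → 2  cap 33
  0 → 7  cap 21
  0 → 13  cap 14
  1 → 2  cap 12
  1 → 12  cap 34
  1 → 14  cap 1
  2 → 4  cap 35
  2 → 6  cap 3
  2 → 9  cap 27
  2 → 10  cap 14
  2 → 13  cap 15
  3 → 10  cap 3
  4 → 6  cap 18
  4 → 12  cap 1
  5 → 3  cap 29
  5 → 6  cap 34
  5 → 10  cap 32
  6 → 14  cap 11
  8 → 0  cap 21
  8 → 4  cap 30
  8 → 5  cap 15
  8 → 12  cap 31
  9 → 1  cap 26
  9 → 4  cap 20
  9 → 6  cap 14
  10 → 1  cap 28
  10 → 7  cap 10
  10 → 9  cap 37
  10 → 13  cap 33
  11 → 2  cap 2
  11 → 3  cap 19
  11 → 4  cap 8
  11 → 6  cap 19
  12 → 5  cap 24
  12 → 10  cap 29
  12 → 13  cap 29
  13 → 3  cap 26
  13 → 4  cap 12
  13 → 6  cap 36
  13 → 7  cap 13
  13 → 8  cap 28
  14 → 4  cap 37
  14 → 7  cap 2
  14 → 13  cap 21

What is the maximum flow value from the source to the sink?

augment #1: 11→2→10→7 bottleneck 2, total now 2
augment #2: 11→3→10→7 bottleneck 3, total now 5
augment #3: 11→6→14→7 bottleneck 2, total now 7
augment #4: 11→4→12→10→7 bottleneck 1, total now 8
augment #5: 11→6→14→13→7 bottleneck 9, total now 17

Maximum flow value: 17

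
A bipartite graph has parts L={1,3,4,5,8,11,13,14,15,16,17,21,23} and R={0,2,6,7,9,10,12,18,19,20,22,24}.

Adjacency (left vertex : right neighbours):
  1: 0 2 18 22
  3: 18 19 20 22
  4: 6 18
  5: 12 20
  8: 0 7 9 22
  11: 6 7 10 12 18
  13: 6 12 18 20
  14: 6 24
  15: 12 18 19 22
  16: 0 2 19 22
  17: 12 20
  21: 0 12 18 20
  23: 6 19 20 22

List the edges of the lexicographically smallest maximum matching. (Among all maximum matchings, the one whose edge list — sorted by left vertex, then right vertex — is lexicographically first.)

Lex-smallest maximum matching: {(1,0), (3,18), (4,6), (5,12), (8,7), (11,10), (13,20), (14,24), (15,19), (16,2), (23,22)}

|M| = 11 (so the lex-smallest maximum matching has 11 edges)
process left vertices in ascending order; for each, take the smallest-labelled available neighbour that still permits 11 edges overall, or leave it unmatched if none does
lex-smallest matching: {1-0, 3-18, 4-6, 5-12, 8-7, 11-10, 13-20, 14-24, 15-19, 16-2, 23-22}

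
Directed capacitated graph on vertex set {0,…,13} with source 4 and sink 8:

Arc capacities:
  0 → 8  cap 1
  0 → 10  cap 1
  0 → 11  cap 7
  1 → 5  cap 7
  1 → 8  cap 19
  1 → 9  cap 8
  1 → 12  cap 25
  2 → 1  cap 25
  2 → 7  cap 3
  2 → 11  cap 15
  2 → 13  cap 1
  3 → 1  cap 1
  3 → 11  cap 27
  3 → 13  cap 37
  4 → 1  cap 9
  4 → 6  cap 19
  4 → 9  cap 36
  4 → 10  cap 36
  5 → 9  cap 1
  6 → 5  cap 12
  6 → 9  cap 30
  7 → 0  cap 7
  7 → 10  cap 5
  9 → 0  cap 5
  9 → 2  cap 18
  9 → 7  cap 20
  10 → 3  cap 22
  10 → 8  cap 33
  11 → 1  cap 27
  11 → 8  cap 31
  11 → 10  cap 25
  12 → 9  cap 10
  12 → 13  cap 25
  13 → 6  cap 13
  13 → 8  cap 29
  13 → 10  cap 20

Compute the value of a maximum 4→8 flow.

Maximum flow value: 77

augment #1: 4→1→8 bottleneck 9, total now 9
augment #2: 4→10→8 bottleneck 33, total now 42
augment #3: 4→9→0→8 bottleneck 1, total now 43
augment #4: 4→9→0→11→8 bottleneck 4, total now 47
augment #5: 4→9→2→1→8 bottleneck 10, total now 57
augment #6: 4→9→2→11→8 bottleneck 8, total now 65
augment #7: 4→10→3→11→8 bottleneck 3, total now 68
augment #8: 4→9→7→0→11→8 bottleneck 3, total now 71
augment #9: 4→9→7→10→3→11→8 bottleneck 5, total now 76
augment #10: 4→9→7→0→10→3→11→8 bottleneck 1, total now 77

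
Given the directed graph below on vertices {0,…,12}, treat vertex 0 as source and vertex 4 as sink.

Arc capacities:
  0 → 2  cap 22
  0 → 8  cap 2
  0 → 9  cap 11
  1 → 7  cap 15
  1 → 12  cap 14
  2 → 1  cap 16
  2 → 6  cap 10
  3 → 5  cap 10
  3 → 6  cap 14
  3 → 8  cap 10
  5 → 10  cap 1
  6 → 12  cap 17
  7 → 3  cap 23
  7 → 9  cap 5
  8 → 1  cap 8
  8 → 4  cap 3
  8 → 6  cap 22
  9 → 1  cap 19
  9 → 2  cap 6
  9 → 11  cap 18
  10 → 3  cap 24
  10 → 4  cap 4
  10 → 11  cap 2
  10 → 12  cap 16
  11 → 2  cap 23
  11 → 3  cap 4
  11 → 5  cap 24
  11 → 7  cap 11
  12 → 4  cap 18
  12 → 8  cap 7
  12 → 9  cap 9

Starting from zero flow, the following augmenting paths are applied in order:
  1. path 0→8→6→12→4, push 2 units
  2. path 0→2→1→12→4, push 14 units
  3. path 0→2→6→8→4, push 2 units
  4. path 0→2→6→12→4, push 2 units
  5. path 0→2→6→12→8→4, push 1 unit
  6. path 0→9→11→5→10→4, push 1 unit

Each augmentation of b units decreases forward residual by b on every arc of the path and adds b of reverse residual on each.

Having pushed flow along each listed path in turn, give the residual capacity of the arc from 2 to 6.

after path 1 (0→8→6→12→4, push 2): res(2,6)=10
after path 2 (0→2→1→12→4, push 14): res(2,6)=10
after path 3 (0→2→6→8→4, push 2): res(2,6)=8
after path 4 (0→2→6→12→4, push 2): res(2,6)=6
after path 5 (0→2→6→12→8→4, push 1): res(2,6)=5
after path 6 (0→9→11→5→10→4, push 1): res(2,6)=5

Residual capacity of (2,6): 5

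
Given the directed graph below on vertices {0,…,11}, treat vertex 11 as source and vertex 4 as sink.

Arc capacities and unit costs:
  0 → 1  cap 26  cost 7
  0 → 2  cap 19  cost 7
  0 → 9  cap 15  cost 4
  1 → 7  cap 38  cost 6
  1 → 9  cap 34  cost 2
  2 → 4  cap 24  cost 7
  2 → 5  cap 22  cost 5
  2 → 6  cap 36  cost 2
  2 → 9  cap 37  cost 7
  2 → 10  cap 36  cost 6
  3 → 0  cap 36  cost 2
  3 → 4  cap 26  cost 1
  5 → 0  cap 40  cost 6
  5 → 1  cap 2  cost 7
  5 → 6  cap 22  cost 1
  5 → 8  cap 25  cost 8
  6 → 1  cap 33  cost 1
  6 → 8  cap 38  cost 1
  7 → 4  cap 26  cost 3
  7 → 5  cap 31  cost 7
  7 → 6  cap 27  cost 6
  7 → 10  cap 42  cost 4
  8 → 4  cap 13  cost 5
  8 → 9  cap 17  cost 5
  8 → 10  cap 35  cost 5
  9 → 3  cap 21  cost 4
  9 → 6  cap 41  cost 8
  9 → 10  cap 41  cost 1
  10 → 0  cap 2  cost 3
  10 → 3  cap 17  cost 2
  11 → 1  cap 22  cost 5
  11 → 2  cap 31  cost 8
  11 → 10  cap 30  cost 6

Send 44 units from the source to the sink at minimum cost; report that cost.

shortest-cost path #1: 11→10→3→4 push 17 @ unit cost 9 (adds 153)
shortest-cost path #2: 11→1→9→3→4 push 9 @ unit cost 12 (adds 108)
shortest-cost path #3: 11→1→7→4 push 13 @ unit cost 14 (adds 182)
shortest-cost path #4: 11→2→4 push 5 @ unit cost 15 (adds 75)
total cost = 518

Minimum cost for 44 units: 518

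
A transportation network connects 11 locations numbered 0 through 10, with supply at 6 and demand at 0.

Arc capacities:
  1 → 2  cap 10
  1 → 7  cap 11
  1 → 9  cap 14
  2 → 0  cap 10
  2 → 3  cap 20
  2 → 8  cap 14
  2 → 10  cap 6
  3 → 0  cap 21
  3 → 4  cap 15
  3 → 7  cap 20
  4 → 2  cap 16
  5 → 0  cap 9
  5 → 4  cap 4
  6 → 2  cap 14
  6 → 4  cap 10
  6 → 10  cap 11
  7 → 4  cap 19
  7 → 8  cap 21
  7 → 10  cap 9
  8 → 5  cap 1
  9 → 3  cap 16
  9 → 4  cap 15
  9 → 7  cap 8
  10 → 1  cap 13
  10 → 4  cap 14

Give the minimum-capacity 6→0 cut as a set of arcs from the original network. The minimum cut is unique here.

Min-cut arcs: {(2,0), (3,0), (8,5)} (total capacity 32)

augment #1: 6→2→0 push 10
augment #2: 6→2→3→0 push 4
augment #3: 6→4→2→3→0 push 10
augment #4: 6→10→1→2→3→0 push 6
augment #5: 6→10→1→9→3→0 push 1
augment #6: 6→10→1→2→8→5→0 push 1
max flow = 32; residual-reachable set from 6 gives S-side
cut edges (S→T): {(2,0), (3,0), (8,5)} total cap 32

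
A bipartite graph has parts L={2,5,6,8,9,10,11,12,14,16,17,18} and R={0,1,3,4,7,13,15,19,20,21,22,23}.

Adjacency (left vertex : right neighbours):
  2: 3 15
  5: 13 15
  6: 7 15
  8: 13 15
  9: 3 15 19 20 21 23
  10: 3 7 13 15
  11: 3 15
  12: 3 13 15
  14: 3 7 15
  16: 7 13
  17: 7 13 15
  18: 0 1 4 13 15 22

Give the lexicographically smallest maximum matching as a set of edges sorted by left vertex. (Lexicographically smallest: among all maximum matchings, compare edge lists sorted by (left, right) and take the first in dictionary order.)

|M| = 6 (so the lex-smallest maximum matching has 6 edges)
process left vertices in ascending order; for each, take the smallest-labelled available neighbour that still permits 6 edges overall, or leave it unmatched if none does
lex-smallest matching: {2-3, 5-13, 6-7, 8-15, 9-19, 18-0}

Lex-smallest maximum matching: {(2,3), (5,13), (6,7), (8,15), (9,19), (18,0)}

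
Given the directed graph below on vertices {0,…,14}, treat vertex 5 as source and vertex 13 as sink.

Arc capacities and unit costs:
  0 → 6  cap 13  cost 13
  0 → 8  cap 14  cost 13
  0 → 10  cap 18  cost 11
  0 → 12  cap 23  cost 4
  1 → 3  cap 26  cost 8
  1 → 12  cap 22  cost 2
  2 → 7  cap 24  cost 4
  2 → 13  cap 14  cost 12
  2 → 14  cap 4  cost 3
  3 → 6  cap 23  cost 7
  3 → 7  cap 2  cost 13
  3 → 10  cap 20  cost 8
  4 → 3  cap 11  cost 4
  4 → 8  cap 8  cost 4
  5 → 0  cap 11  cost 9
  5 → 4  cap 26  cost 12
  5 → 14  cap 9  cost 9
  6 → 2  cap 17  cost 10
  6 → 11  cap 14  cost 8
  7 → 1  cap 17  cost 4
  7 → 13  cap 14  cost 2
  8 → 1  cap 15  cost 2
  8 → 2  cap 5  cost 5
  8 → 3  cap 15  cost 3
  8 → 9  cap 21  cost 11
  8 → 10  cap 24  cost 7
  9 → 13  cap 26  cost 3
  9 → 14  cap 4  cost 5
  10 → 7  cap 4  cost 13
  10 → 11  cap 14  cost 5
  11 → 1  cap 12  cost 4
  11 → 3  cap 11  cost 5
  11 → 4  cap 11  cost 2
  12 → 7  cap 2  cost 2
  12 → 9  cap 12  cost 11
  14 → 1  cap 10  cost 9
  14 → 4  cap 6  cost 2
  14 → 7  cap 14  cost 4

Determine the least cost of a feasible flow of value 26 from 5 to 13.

shortest-cost path #1: 5→14→7→13 push 9 @ unit cost 15 (adds 135)
shortest-cost path #2: 5→0→12→7→13 push 2 @ unit cost 17 (adds 34)
shortest-cost path #3: 5→4→8→2→7→13 push 3 @ unit cost 27 (adds 81)
shortest-cost path #4: 5→0→12→9→13 push 9 @ unit cost 27 (adds 243)
shortest-cost path #5: 5→4→8→9→13 push 3 @ unit cost 30 (adds 90)
total cost = 583

Minimum cost for 26 units: 583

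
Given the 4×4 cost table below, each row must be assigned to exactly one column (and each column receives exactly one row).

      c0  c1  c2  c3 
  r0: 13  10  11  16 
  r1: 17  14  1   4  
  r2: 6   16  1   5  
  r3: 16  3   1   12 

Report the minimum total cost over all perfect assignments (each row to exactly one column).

one of 2 optimal assignments: row0→col0 (cost 13), row1→col3 (cost 4), row2→col2 (cost 1), row3→col1 (cost 3)
total = 13 + 4 + 1 + 3 = 21

Minimum assignment cost: 21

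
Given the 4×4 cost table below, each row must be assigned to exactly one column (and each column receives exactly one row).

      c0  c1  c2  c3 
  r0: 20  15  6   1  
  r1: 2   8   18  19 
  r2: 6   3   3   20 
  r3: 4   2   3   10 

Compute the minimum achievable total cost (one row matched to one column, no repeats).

Minimum assignment cost: 8

optimal assignment: row0→col3 (cost 1), row1→col0 (cost 2), row2→col2 (cost 3), row3→col1 (cost 2)
total = 1 + 2 + 3 + 2 = 8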